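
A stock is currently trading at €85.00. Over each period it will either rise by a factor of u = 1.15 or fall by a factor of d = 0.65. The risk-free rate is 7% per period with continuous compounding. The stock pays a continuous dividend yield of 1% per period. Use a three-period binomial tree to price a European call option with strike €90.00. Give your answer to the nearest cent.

€17.79

Per-period risk-free factor R = e^0.07 = 1.0725; dividend-adjusted growth = e^(0.07−0.01) = 1.0618.
Risk-neutral probability p = (1.0618 − 0.65)/(1.15 − 0.65) = 0.4118/0.5000 = 0.8237
Terminal stock prices: S_uuu = 129.3, S_uud = 73.07, S_udd = 41.3, S_ddd = 23.34
Terminal payoffs (S − K): max(39.27, 0) = 39.27, max(-16.93, 0) = 0, max(-48.7, 0) = 0, max(-66.66, 0) = 0
Node uu (S = 112.4): V_uu = e^(−0.07)·[0.8237·39.2744 + 0.1763·0.0000] = 30.1622
Node ud (S = 63.54): V_ud = e^(−0.07)·[0.8237·0.0000 + 0.1763·0.0000] = 0.0000
Node dd (S = 35.91): V_dd = e^(−0.07)·[0.8237·0.0000 + 0.1763·0.0000] = 0.0000
Node u (S = 97.75): V_u = e^(−0.07)·[0.8237·30.1622 + 0.1763·0.0000] = 23.1642
Node d (S = 55.25): V_d = e^(−0.07)·[0.8237·0.0000 + 0.1763·0.0000] = 0.0000
Node 0 (S = 85): V_0 = e^(−0.07)·[0.8237·23.1642 + 0.1763·0.0000] = 17.7898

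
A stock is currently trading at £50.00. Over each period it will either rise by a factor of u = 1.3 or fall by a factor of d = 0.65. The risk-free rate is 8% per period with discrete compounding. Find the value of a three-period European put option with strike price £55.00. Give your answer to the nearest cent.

Risk-neutral probability p = (1 + 0.08 − 0.65)/(1.3 − 0.65) = 0.4300/0.6500 = 0.6615
Terminal stock prices: S_uuu = 109.9, S_uud = 54.93, S_udd = 27.46, S_ddd = 13.73
Terminal payoffs (K − S): max(-54.85, 0) = 0, max(0.075, 0) = 0.075, max(27.54, 0) = 27.54, max(41.27, 0) = 41.27
Node uu (S = 84.5): V_uu = 1/1.08·[0.6615·0.0000 + 0.3385·0.0750] = 0.0235
Node ud (S = 42.25): V_ud = 1/1.08·[0.6615·0.0750 + 0.3385·27.5375] = 8.6759
Node dd (S = 21.13): V_dd = 1/1.08·[0.6615·27.5375 + 0.3385·41.2687] = 29.8009
Node u (S = 65): V_u = 1/1.08·[0.6615·0.0235 + 0.3385·8.6759] = 2.7333
Node d (S = 32.5): V_d = 1/1.08·[0.6615·8.6759 + 0.3385·29.8009] = 14.6536
Node 0 (S = 50): V_0 = 1/1.08·[0.6615·2.7333 + 0.3385·14.6536] = 6.2666

£6.27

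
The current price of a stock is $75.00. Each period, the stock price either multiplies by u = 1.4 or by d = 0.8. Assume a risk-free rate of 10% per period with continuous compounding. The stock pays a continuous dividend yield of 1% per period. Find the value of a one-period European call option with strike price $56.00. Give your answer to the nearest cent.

$23.58

Per-period risk-free factor R = e^0.1 = 1.1052; dividend-adjusted growth = e^(0.1−0.01) = 1.0942.
Risk-neutral probability p = (1.0942 − 0.8)/(1.4 − 0.8) = 0.2942/0.6000 = 0.4903
Terminal stock prices: S_u = 105, S_d = 60
Terminal payoffs (S − K): max(49, 0) = 49, max(4, 0) = 4
Node 0 (S = 75): V_0 = e^(−0.1)·[0.4903·49.0000 + 0.5097·4.0000] = 23.5828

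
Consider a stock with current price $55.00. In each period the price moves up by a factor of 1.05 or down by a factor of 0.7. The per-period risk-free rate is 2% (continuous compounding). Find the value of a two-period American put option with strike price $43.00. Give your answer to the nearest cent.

Risk-neutral probability p = (e^0.02 − 0.7)/(1.05 − 0.7) = 0.3202/0.3500 = 0.9149
Terminal stock prices: S_uu = 60.64, S_ud = 40.42, S_dd = 26.95
Terminal payoffs (K − S): max(-17.64, 0) = 0, max(2.575, 0) = 2.575, max(16.05, 0) = 16.05
Node u (S = 57.75): continuation = e^(−0.02)·[0.9149·0.0000 + 0.0851·2.5750] = 0.2149; exercise value = 0.0000 ≤ continuation, so V_u = 0.2149
Node d (S = 38.5): continuation = e^(−0.02)·[0.9149·2.5750 + 0.0851·16.0500] = 3.6485; exercise value = 4.5000 > continuation, so V_d = 4.5000 (exercise)
Node 0 (S = 55): continuation = e^(−0.02)·[0.9149·0.2149 + 0.0851·4.5000] = 0.5682; exercise value = 0.0000 ≤ continuation, so V_0 = 0.5682

$0.57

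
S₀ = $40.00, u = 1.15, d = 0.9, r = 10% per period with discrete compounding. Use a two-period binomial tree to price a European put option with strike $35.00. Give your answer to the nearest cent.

$0.09

Risk-neutral probability p = (1 + 0.1 − 0.9)/(1.15 − 0.9) = 0.2000/0.2500 = 0.8000
Terminal stock prices: S_uu = 52.9, S_ud = 41.4, S_dd = 32.4
Terminal payoffs (K − S): max(-17.9, 0) = 0, max(-6.4, 0) = 0, max(2.6, 0) = 2.6
Node u (S = 46): V_u = 1/1.1·[0.8000·0.0000 + 0.2000·0.0000] = 0.0000
Node d (S = 36): V_d = 1/1.1·[0.8000·0.0000 + 0.2000·2.6000] = 0.4727
Node 0 (S = 40): V_0 = 1/1.1·[0.8000·0.0000 + 0.2000·0.4727] = 0.0860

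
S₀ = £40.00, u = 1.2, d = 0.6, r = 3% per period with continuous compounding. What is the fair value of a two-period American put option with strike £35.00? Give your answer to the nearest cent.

Risk-neutral probability p = (e^0.03 − 0.6)/(1.2 − 0.6) = 0.4305/0.6000 = 0.7174
Terminal stock prices: S_uu = 57.6, S_ud = 28.8, S_dd = 14.4
Terminal payoffs (K − S): max(-22.6, 0) = 0, max(6.2, 0) = 6.2, max(20.6, 0) = 20.6
Node u (S = 48): continuation = e^(−0.03)·[0.7174·0.0000 + 0.2826·6.2000] = 1.7002; exercise value = 0.0000 ≤ continuation, so V_u = 1.7002
Node d (S = 24): continuation = e^(−0.03)·[0.7174·6.2000 + 0.2826·20.6000] = 9.9656; exercise value = 11.0000 > continuation, so V_d = 11.0000 (exercise)
Node 0 (S = 40): continuation = e^(−0.03)·[0.7174·1.7002 + 0.2826·11.0000] = 4.2002; exercise value = 0.0000 ≤ continuation, so V_0 = 4.2002

£4.20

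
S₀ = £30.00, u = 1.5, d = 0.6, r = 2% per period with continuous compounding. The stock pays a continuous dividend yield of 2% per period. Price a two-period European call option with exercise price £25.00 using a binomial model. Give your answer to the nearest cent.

Per-period risk-free factor R = e^0.02 = 1.0202; dividend-adjusted growth = e^(0.02−0.02) = 1.0000.
Risk-neutral probability p = (1.0000 − 0.6)/(1.5 − 0.6) = 0.4000/0.9000 = 0.4444
Terminal stock prices: S_uu = 67.5, S_ud = 27, S_dd = 10.8
Terminal payoffs (S − K): max(42.5, 0) = 42.5, max(2, 0) = 2, max(-14.2, 0) = 0
Node u (S = 45): V_u = e^(−0.02)·[0.4444·42.5000 + 0.5556·2.0000] = 19.6040
Node d (S = 18): V_d = e^(−0.02)·[0.4444·2.0000 + 0.5556·0.0000] = 0.8713
Node 0 (S = 30): V_0 = e^(−0.02)·[0.4444·19.6040 + 0.5556·0.8713] = 9.0148

£9.01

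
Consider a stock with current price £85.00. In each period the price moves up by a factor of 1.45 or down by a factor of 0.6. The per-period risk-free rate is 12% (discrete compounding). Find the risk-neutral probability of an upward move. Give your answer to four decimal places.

Risk-neutral probability p = (1 + 0.12 − 0.6)/(1.45 − 0.6) = 0.5200/0.8500 = 0.6118

p = 0.6118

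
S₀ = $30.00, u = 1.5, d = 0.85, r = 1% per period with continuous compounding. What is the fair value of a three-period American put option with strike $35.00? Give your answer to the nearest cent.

Risk-neutral probability p = (e^0.01 − 0.85)/(1.5 − 0.85) = 0.1601/0.6500 = 0.2462
Terminal stock prices: S_uuu = 101.2, S_uud = 57.38, S_udd = 32.51, S_ddd = 18.42
Terminal payoffs (K − S): max(-66.25, 0) = 0, max(-22.38, 0) = 0, max(2.488, 0) = 2.488, max(16.58, 0) = 16.58
Node uu (S = 67.5): continuation = e^(−0.01)·[0.2462·0.0000 + 0.7538·0.0000] = 0.0000; exercise value = 0.0000 ≤ continuation, so V_uu = 0.0000
Node ud (S = 38.25): continuation = e^(−0.01)·[0.2462·0.0000 + 0.7538·2.4875] = 1.8563; exercise value = 0.0000 ≤ continuation, so V_ud = 1.8563
Node dd (S = 21.67): continuation = e^(−0.01)·[0.2462·2.4875 + 0.7538·16.5763] = 12.9767; exercise value = 13.3250 > continuation, so V_dd = 13.3250 (exercise)
Node u (S = 45): continuation = e^(−0.01)·[0.2462·0.0000 + 0.7538·1.8563] = 1.3853; exercise value = 0.0000 ≤ continuation, so V_u = 1.3853
Node d (S = 25.5): continuation = e^(−0.01)·[0.2462·1.8563 + 0.7538·13.3250] = 10.3966; exercise value = 9.5000 ≤ continuation, so V_d = 10.3966
Node 0 (S = 30): continuation = e^(−0.01)·[0.2462·1.3853 + 0.7538·10.3966] = 8.0964; exercise value = 5.0000 ≤ continuation, so V_0 = 8.0964

$8.10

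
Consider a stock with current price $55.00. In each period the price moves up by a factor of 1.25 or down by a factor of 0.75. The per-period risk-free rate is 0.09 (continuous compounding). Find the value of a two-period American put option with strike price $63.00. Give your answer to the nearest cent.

$8.24

Risk-neutral probability p = (e^0.09 − 0.75)/(1.25 − 0.75) = 0.3442/0.5000 = 0.6883
Terminal stock prices: S_uu = 85.94, S_ud = 51.56, S_dd = 30.94
Terminal payoffs (K − S): max(-22.94, 0) = 0, max(11.44, 0) = 11.44, max(32.06, 0) = 32.06
Node u (S = 68.75): continuation = e^(−0.09)·[0.6883·0.0000 + 0.3117·11.4375] = 3.2577; exercise value = 0.0000 ≤ continuation, so V_u = 3.2577
Node d (S = 41.25): continuation = e^(−0.09)·[0.6883·11.4375 + 0.3117·32.0625] = 16.3277; exercise value = 21.7500 > continuation, so V_d = 21.7500 (exercise)
Node 0 (S = 55): continuation = e^(−0.09)·[0.6883·3.2577 + 0.3117·21.7500] = 8.2445; exercise value = 8.0000 ≤ continuation, so V_0 = 8.2445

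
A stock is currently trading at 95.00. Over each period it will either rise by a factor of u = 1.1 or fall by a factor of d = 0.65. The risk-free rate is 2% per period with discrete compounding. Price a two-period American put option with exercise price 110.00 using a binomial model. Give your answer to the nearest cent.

15.00

Risk-neutral probability p = (1 + 0.02 − 0.65)/(1.1 − 0.65) = 0.3700/0.4500 = 0.8222
Terminal stock prices: S_uu = 115, S_ud = 67.93, S_dd = 40.14
Terminal payoffs (K − S): max(-4.95, 0) = 0, max(42.07, 0) = 42.07, max(69.86, 0) = 69.86
Node u (S = 104.5): continuation = 1/1.02·[0.8222·0.0000 + 0.1778·42.0750] = 7.3333; exercise value = 5.5000 ≤ continuation, so V_u = 7.3333
Node d (S = 61.75): continuation = 1/1.02·[0.8222·42.0750 + 0.1778·69.8625] = 46.0931; exercise value = 48.2500 > continuation, so V_d = 48.2500 (exercise)
Node 0 (S = 95): continuation = 1/1.02·[0.8222·7.3333 + 0.1778·48.2500] = 14.3210; exercise value = 15.0000 > continuation, so V_0 = 15.0000 (exercise)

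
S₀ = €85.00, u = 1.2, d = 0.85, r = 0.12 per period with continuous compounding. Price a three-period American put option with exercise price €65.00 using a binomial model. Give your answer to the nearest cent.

€0.12

Risk-neutral probability p = (e^0.12 − 0.85)/(1.2 − 0.85) = 0.2775/0.3500 = 0.7928
Terminal stock prices: S_uuu = 146.9, S_uud = 104, S_udd = 73.69, S_ddd = 52.2
Terminal payoffs (K − S): max(-81.88, 0) = 0, max(-39.04, 0) = 0, max(-8.695, 0) = 0, max(12.8, 0) = 12.8
Node uu (S = 122.4): continuation = e^(−0.12)·[0.7928·0.0000 + 0.2072·0.0000] = 0.0000; exercise value = 0.0000 ≤ continuation, so V_uu = 0.0000
Node ud (S = 86.7): continuation = e^(−0.12)·[0.7928·0.0000 + 0.2072·0.0000] = 0.0000; exercise value = 0.0000 ≤ continuation, so V_ud = 0.0000
Node dd (S = 61.41): continuation = e^(−0.12)·[0.7928·0.0000 + 0.2072·12.7994] = 2.3516; exercise value = 3.5875 > continuation, so V_dd = 3.5875 (exercise)
Node u (S = 102): continuation = e^(−0.12)·[0.7928·0.0000 + 0.2072·0.0000] = 0.0000; exercise value = 0.0000 ≤ continuation, so V_u = 0.0000
Node d (S = 72.25): continuation = e^(−0.12)·[0.7928·0.0000 + 0.2072·3.5875] = 0.6591; exercise value = 0.0000 ≤ continuation, so V_d = 0.6591
Node 0 (S = 85): continuation = e^(−0.12)·[0.7928·0.0000 + 0.2072·0.6591] = 0.1211; exercise value = 0.0000 ≤ continuation, so V_0 = 0.1211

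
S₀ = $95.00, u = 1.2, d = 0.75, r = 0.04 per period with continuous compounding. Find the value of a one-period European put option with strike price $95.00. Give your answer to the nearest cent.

Risk-neutral probability p = (e^0.04 − 0.75)/(1.2 − 0.75) = 0.2908/0.4500 = 0.6462
Terminal stock prices: S_u = 114, S_d = 71.25
Terminal payoffs (K − S): max(-19, 0) = 0, max(23.75, 0) = 23.75
Node 0 (S = 95): V_0 = e^(−0.04)·[0.6462·0.0000 + 0.3538·23.7500] = 8.0722

$8.07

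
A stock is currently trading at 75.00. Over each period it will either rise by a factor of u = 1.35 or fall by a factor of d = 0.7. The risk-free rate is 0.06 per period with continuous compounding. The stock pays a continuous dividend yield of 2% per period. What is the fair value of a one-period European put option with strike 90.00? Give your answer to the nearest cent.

Per-period risk-free factor R = e^0.06 = 1.0618; dividend-adjusted growth = e^(0.06−0.02) = 1.0408.
Risk-neutral probability p = (1.0408 − 0.7)/(1.35 − 0.7) = 0.3408/0.6500 = 0.5243
Terminal stock prices: S_u = 101.2, S_d = 52.5
Terminal payoffs (K − S): max(-11.25, 0) = 0, max(37.5, 0) = 37.5
Node 0 (S = 75): V_0 = e^(−0.06)·[0.5243·0.0000 + 0.4757·37.5000] = 16.7990

16.80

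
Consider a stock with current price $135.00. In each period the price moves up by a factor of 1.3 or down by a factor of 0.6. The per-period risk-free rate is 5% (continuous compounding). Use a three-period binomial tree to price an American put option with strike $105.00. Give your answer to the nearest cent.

Risk-neutral probability p = (e^0.05 − 0.6)/(1.3 − 0.6) = 0.4513/0.7000 = 0.6447
Terminal stock prices: S_uuu = 296.6, S_uud = 136.9, S_udd = 63.18, S_ddd = 29.16
Terminal payoffs (K − S): max(-191.6, 0) = 0, max(-31.89, 0) = 0, max(41.82, 0) = 41.82, max(75.84, 0) = 75.84
Node uu (S = 228.2): continuation = e^(−0.05)·[0.6447·0.0000 + 0.3553·0.0000] = 0.0000; exercise value = 0.0000 ≤ continuation, so V_uu = 0.0000
Node ud (S = 105.3): continuation = e^(−0.05)·[0.6447·0.0000 + 0.3553·41.8200] = 14.1351; exercise value = 0.0000 ≤ continuation, so V_ud = 14.1351
Node dd (S = 48.6): continuation = e^(−0.05)·[0.6447·41.8200 + 0.3553·75.8400] = 51.2791; exercise value = 56.4000 > continuation, so V_dd = 56.4000 (exercise)
Node u (S = 175.5): continuation = e^(−0.05)·[0.6447·0.0000 + 0.3553·14.1351] = 4.7776; exercise value = 0.0000 ≤ continuation, so V_u = 4.7776
Node d (S = 81): continuation = e^(−0.05)·[0.6447·14.1351 + 0.3553·56.4000] = 27.7311; exercise value = 24.0000 ≤ continuation, so V_d = 27.7311
Node 0 (S = 135): continuation = e^(−0.05)·[0.6447·4.7776 + 0.3553·27.7311] = 12.3028; exercise value = 0.0000 ≤ continuation, so V_0 = 12.3028

$12.30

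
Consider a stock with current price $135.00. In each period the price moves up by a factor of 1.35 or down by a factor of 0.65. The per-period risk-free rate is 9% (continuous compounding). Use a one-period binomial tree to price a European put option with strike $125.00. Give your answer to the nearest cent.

$12.44

Risk-neutral probability p = (e^0.09 − 0.65)/(1.35 − 0.65) = 0.4442/0.7000 = 0.6345
Terminal stock prices: S_u = 182.2, S_d = 87.75
Terminal payoffs (K − S): max(-57.25, 0) = 0, max(37.25, 0) = 37.25
Node 0 (S = 135): V_0 = e^(−0.09)·[0.6345·0.0000 + 0.3655·37.2500] = 12.4419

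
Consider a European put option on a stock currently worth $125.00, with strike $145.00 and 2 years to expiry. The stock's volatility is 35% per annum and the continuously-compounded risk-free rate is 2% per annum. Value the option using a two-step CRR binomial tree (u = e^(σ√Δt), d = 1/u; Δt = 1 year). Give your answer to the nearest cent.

CRR parameters: u = e^(σ√Δt) = e^(0.35·√1) = 1.4191, d = 1/u = 0.7047
Per-period rate: rΔt = 0.02·1 = 0.02, so R = e^0.02 = 1.0202
Risk-neutral probability p = (e^0.02 − 0.7047)/(1.4191 − 0.7047) = 0.3155/0.7144 = 0.4417
Terminal stock prices: S_uu = 251.7, S_ud = 125, S_dd = 62.07
Terminal payoffs (K − S): max(-106.7, 0) = 0, max(20, 0) = 20, max(82.93, 0) = 82.93
Node u (S = 177.4): V_u = e^(−0.02)·[0.4417·0.0000 + 0.5583·20.0000] = 10.9457
Node d (S = 88.09): V_d = e^(−0.02)·[0.4417·20.0000 + 0.5583·82.9268] = 54.0428
Node 0 (S = 125): V_0 = e^(−0.02)·[0.4417·10.9457 + 0.5583·54.0428] = 34.3153

$34.32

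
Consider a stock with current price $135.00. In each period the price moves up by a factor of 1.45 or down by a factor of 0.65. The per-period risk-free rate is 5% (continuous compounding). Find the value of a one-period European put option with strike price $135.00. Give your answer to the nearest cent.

$22.40

Risk-neutral probability p = (e^0.05 − 0.65)/(1.45 − 0.65) = 0.4013/0.8000 = 0.5016
Terminal stock prices: S_u = 195.8, S_d = 87.75
Terminal payoffs (K − S): max(-60.75, 0) = 0, max(47.25, 0) = 47.25
Node 0 (S = 135): V_0 = e^(−0.05)·[0.5016·0.0000 + 0.4984·47.2500] = 22.4014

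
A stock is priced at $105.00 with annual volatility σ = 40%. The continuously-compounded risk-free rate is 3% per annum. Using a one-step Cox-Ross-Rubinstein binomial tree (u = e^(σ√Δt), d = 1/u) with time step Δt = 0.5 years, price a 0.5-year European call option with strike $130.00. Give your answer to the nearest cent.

CRR parameters: u = e^(σ√Δt) = e^(0.4·√0.5) = 1.3269, d = 1/u = 0.7536
Per-period rate: rΔt = 0.03·0.5 = 0.015, so R = e^0.015 = 1.0151
Risk-neutral probability p = (e^0.015 − 0.7536)/(1.3269 − 0.7536) = 0.2615/0.5733 = 0.4561
Terminal stock prices: S_u = 139.3, S_d = 79.13
Terminal payoffs (S − K): max(9.324, 0) = 9.324, max(-50.87, 0) = 0
Node 0 (S = 105): V_0 = e^(−0.015)·[0.4561·9.3241 + 0.5439·0.0000] = 4.1896

$4.19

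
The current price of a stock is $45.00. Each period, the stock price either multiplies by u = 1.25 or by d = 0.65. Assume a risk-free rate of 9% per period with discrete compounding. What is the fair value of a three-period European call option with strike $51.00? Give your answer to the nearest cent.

$11.23

Risk-neutral probability p = (1 + 0.09 − 0.65)/(1.25 − 0.65) = 0.4400/0.6000 = 0.7333
Terminal stock prices: S_uuu = 87.89, S_uud = 45.7, S_udd = 23.77, S_ddd = 12.36
Terminal payoffs (S − K): max(36.89, 0) = 36.89, max(-5.297, 0) = 0, max(-27.23, 0) = 0, max(-38.64, 0) = 0
Node uu (S = 70.31): V_uu = 1/1.09·[0.7333·36.8906 + 0.2667·0.0000] = 24.8194
Node ud (S = 36.56): V_ud = 1/1.09·[0.7333·0.0000 + 0.2667·0.0000] = 0.0000
Node dd (S = 19.01): V_dd = 1/1.09·[0.7333·0.0000 + 0.2667·0.0000] = 0.0000
Node u (S = 56.25): V_u = 1/1.09·[0.7333·24.8194 + 0.2667·0.0000] = 16.6981
Node d (S = 29.25): V_d = 1/1.09·[0.7333·0.0000 + 0.2667·0.0000] = 0.0000
Node 0 (S = 45): V_0 = 1/1.09·[0.7333·16.6981 + 0.2667·0.0000] = 11.2342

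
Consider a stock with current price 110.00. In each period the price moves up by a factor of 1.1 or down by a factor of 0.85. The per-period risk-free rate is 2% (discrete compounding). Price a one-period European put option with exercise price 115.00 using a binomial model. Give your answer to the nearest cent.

6.75

Risk-neutral probability p = (1 + 0.02 − 0.85)/(1.1 − 0.85) = 0.1700/0.2500 = 0.6800
Terminal stock prices: S_u = 121, S_d = 93.5
Terminal payoffs (K − S): max(-6, 0) = 0, max(21.5, 0) = 21.5
Node 0 (S = 110): V_0 = 1/1.02·[0.6800·0.0000 + 0.3200·21.5000] = 6.7451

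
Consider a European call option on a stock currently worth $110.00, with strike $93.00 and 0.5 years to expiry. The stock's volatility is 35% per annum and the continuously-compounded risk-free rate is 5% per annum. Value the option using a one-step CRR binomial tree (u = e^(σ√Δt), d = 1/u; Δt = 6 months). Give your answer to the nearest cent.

CRR parameters: u = e^(σ√Δt) = e^(0.35·√0.5) = 1.2808, d = 1/u = 0.7808
Per-period rate: rΔt = 0.05·0.5 = 0.025, so R = e^0.025 = 1.0253
Risk-neutral probability p = (e^0.025 − 0.7808)/(1.2808 − 0.7808) = 0.2446/0.5000 = 0.4891
Terminal stock prices: S_u = 140.9, S_d = 85.88
Terminal payoffs (S − K): max(47.89, 0) = 47.89, max(-7.116, 0) = 0
Node 0 (S = 110): V_0 = e^(−0.025)·[0.4891·47.8884 + 0.5109·0.0000] = 22.8424

$22.84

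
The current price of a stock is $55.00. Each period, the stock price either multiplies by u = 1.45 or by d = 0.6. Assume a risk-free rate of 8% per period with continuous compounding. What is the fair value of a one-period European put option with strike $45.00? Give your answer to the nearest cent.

Risk-neutral probability p = (e^0.08 − 0.6)/(1.45 − 0.6) = 0.4833/0.8500 = 0.5686
Terminal stock prices: S_u = 79.75, S_d = 33
Terminal payoffs (K − S): max(-34.75, 0) = 0, max(12, 0) = 12
Node 0 (S = 55): V_0 = e^(−0.08)·[0.5686·0.0000 + 0.4314·12.0000] = 4.7791

$4.78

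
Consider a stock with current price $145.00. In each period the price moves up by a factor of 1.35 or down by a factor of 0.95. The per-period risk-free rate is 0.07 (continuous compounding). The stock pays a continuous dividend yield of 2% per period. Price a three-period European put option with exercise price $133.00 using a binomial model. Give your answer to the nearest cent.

$2.93

Per-period risk-free factor R = e^0.07 = 1.0725; dividend-adjusted growth = e^(0.07−0.02) = 1.0513.
Risk-neutral probability p = (1.0513 − 0.95)/(1.35 − 0.95) = 0.1013/0.4000 = 0.2532
Terminal stock prices: S_uuu = 356.8, S_uud = 251, S_udd = 176.7, S_ddd = 124.3
Terminal payoffs (K − S): max(-223.8, 0) = 0, max(-118, 0) = 0, max(-43.66, 0) = 0, max(8.681, 0) = 8.681
Node uu (S = 264.3): V_uu = e^(−0.07)·[0.2532·0.0000 + 0.7468·0.0000] = 0.0000
Node ud (S = 186): V_ud = e^(−0.07)·[0.2532·0.0000 + 0.7468·0.0000] = 0.0000
Node dd (S = 130.9): V_dd = e^(−0.07)·[0.2532·0.0000 + 0.7468·8.6806] = 6.0446
Node u (S = 195.8): V_u = e^(−0.07)·[0.2532·0.0000 + 0.7468·0.0000] = 0.0000
Node d (S = 137.8): V_d = e^(−0.07)·[0.2532·0.0000 + 0.7468·6.0446] = 4.2091
Node 0 (S = 145): V_0 = e^(−0.07)·[0.2532·0.0000 + 0.7468·4.2091] = 2.9309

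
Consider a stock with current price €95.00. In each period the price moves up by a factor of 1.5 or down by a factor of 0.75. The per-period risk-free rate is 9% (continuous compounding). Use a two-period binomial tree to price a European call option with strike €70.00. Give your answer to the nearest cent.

€40.58

Risk-neutral probability p = (e^0.09 − 0.75)/(1.5 − 0.75) = 0.3442/0.7500 = 0.4589
Terminal stock prices: S_uu = 213.8, S_ud = 106.9, S_dd = 53.44
Terminal payoffs (S − K): max(143.8, 0) = 143.8, max(36.88, 0) = 36.88, max(-16.56, 0) = 0
Node u (S = 142.5): V_u = e^(−0.09)·[0.4589·143.7500 + 0.5411·36.8750] = 78.5248
Node d (S = 71.25): V_d = e^(−0.09)·[0.4589·36.8750 + 0.5411·0.0000] = 15.4655
Node 0 (S = 95): V_0 = e^(−0.09)·[0.4589·78.5248 + 0.5411·15.4655] = 40.5816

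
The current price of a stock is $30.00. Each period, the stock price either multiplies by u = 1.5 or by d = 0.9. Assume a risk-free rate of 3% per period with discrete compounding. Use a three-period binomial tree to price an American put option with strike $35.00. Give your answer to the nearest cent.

Risk-neutral probability p = (1 + 0.03 − 0.9)/(1.5 − 0.9) = 0.1300/0.6000 = 0.2167
Terminal stock prices: S_uuu = 101.2, S_uud = 60.75, S_udd = 36.45, S_ddd = 21.87
Terminal payoffs (K − S): max(-66.25, 0) = 0, max(-25.75, 0) = 0, max(-1.45, 0) = 0, max(13.13, 0) = 13.13
Node uu (S = 67.5): continuation = 1/1.03·[0.2167·0.0000 + 0.7833·0.0000] = 0.0000; exercise value = 0.0000 ≤ continuation, so V_uu = 0.0000
Node ud (S = 40.5): continuation = 1/1.03·[0.2167·0.0000 + 0.7833·0.0000] = 0.0000; exercise value = 0.0000 ≤ continuation, so V_ud = 0.0000
Node dd (S = 24.3): continuation = 1/1.03·[0.2167·0.0000 + 0.7833·13.1300] = 9.9856; exercise value = 10.7000 > continuation, so V_dd = 10.7000 (exercise)
Node u (S = 45): continuation = 1/1.03·[0.2167·0.0000 + 0.7833·0.0000] = 0.0000; exercise value = 0.0000 ≤ continuation, so V_u = 0.0000
Node d (S = 27): continuation = 1/1.03·[0.2167·0.0000 + 0.7833·10.7000] = 8.1375; exercise value = 8.0000 ≤ continuation, so V_d = 8.1375
Node 0 (S = 30): continuation = 1/1.03·[0.2167·0.0000 + 0.7833·8.1375] = 6.1887; exercise value = 5.0000 ≤ continuation, so V_0 = 6.1887

$6.19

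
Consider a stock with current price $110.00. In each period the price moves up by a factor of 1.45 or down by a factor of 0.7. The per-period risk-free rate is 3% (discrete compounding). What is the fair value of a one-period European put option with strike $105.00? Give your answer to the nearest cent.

$15.22

Risk-neutral probability p = (1 + 0.03 − 0.7)/(1.45 − 0.7) = 0.3300/0.7500 = 0.4400
Terminal stock prices: S_u = 159.5, S_d = 77
Terminal payoffs (K − S): max(-54.5, 0) = 0, max(28, 0) = 28
Node 0 (S = 110): V_0 = 1/1.03·[0.4400·0.0000 + 0.5600·28.0000] = 15.2233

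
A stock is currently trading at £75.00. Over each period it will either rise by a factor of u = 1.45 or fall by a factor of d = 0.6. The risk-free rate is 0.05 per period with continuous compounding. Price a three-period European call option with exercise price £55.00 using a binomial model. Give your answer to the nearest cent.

Risk-neutral probability p = (e^0.05 − 0.6)/(1.45 − 0.6) = 0.4513/0.8500 = 0.5309
Terminal stock prices: S_uuu = 228.6, S_uud = 94.61, S_udd = 39.15, S_ddd = 16.2
Terminal payoffs (S − K): max(173.6, 0) = 173.6, max(39.61, 0) = 39.61, max(-15.85, 0) = 0, max(-38.8, 0) = 0
Node uu (S = 157.7): V_uu = e^(−0.05)·[0.5309·173.6469 + 0.4691·39.6125] = 105.3699
Node ud (S = 65.25): V_ud = e^(−0.05)·[0.5309·39.6125 + 0.4691·0.0000] = 20.0049
Node dd (S = 27): V_dd = e^(−0.05)·[0.5309·0.0000 + 0.4691·0.0000] = 0.0000
Node u (S = 108.8): V_u = e^(−0.05)·[0.5309·105.3699 + 0.4691·20.0049] = 62.1398
Node d (S = 45): V_d = e^(−0.05)·[0.5309·20.0049 + 0.4691·0.0000] = 10.1028
Node 0 (S = 75): V_0 = e^(−0.05)·[0.5309·62.1398 + 0.4691·10.1028] = 35.8895

£35.89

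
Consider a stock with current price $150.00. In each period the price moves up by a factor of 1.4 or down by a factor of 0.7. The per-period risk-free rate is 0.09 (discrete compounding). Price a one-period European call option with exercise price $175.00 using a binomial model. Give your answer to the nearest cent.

$17.89

Risk-neutral probability p = (1 + 0.09 − 0.7)/(1.4 − 0.7) = 0.3900/0.7000 = 0.5571
Terminal stock prices: S_u = 210, S_d = 105
Terminal payoffs (S − K): max(35, 0) = 35, max(-70, 0) = 0
Node 0 (S = 150): V_0 = 1/1.09·[0.5571·35.0000 + 0.4429·0.0000] = 17.8899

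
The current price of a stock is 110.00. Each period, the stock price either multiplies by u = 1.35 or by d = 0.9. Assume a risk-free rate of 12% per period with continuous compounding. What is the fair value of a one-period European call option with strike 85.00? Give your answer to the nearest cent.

Risk-neutral probability p = (e^0.12 − 0.9)/(1.35 − 0.9) = 0.2275/0.4500 = 0.5055
Terminal stock prices: S_u = 148.5, S_d = 99
Terminal payoffs (S − K): max(63.5, 0) = 63.5, max(14, 0) = 14
Node 0 (S = 110): V_0 = e^(−0.12)·[0.5055·63.5000 + 0.4945·14.0000] = 34.6118

34.61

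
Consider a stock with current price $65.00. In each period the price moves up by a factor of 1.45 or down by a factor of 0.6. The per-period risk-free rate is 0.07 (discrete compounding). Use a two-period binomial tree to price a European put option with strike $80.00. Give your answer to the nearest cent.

$20.01

Risk-neutral probability p = (1 + 0.07 − 0.6)/(1.45 − 0.6) = 0.4700/0.8500 = 0.5529
Terminal stock prices: S_uu = 136.7, S_ud = 56.55, S_dd = 23.4
Terminal payoffs (K − S): max(-56.66, 0) = 0, max(23.45, 0) = 23.45, max(56.6, 0) = 56.6
Node u (S = 94.25): V_u = 1/1.07·[0.5529·0.0000 + 0.4471·23.4500] = 9.7977
Node d (S = 39): V_d = 1/1.07·[0.5529·23.4500 + 0.4471·56.6000] = 35.7664
Node 0 (S = 65): V_0 = 1/1.07·[0.5529·9.7977 + 0.4471·35.7664] = 20.0067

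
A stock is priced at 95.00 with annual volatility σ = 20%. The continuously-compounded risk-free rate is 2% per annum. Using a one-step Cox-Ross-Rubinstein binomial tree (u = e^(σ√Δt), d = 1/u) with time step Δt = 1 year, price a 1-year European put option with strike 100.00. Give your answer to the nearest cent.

CRR parameters: u = e^(σ√Δt) = e^(0.2·√1) = 1.2214, d = 1/u = 0.8187
Per-period rate: rΔt = 0.02·1 = 0.02, so R = e^0.02 = 1.0202
Risk-neutral probability p = (e^0.02 − 0.8187)/(1.2214 − 0.8187) = 0.2015/0.4027 = 0.5003
Terminal stock prices: S_u = 116, S_d = 77.78
Terminal payoffs (K − S): max(-16.03, 0) = 0, max(22.22, 0) = 22.22
Node 0 (S = 95): V_0 = e^(−0.02)·[0.5003·0.0000 + 0.4997·22.2206] = 10.8830

10.88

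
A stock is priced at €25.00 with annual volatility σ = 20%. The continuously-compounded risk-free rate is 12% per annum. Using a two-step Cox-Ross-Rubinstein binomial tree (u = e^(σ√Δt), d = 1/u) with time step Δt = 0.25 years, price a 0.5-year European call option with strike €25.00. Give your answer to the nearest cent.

CRR parameters: u = e^(σ√Δt) = e^(0.2·√0.25) = 1.1052, d = 1/u = 0.9048
Per-period rate: rΔt = 0.12·0.25 = 0.03, so R = e^0.03 = 1.0305
Risk-neutral probability p = (e^0.03 − 0.9048)/(1.1052 − 0.9048) = 0.1256/0.2003 = 0.6270
Terminal stock prices: S_uu = 30.54, S_ud = 25, S_dd = 20.47
Terminal payoffs (S − K): max(5.535, 0) = 5.535, max(0, 0) = 0, max(-4.532, 0) = 0
Node u (S = 27.63): V_u = e^(−0.03)·[0.6270·5.5351 + 0.3730·0.0000] = 3.3681
Node d (S = 22.62): V_d = e^(−0.03)·[0.6270·0.0000 + 0.3730·0.0000] = 0.0000
Node 0 (S = 25): V_0 = e^(−0.03)·[0.6270·3.3681 + 0.3730·0.0000] = 2.0495

€2.05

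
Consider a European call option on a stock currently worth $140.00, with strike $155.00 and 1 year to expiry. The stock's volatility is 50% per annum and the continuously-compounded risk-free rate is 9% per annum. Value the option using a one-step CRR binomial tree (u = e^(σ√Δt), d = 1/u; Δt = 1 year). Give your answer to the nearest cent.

$32.42

CRR parameters: u = e^(σ√Δt) = e^(0.5·√1) = 1.6487, d = 1/u = 0.6065
Per-period rate: rΔt = 0.09·1 = 0.09, so R = e^0.09 = 1.0942
Risk-neutral probability p = (e^0.09 − 0.6065)/(1.6487 − 0.6065) = 0.4876/1.0422 = 0.4679
Terminal stock prices: S_u = 230.8, S_d = 84.91
Terminal payoffs (S − K): max(75.82, 0) = 75.82, max(-70.09, 0) = 0
Node 0 (S = 140): V_0 = e^(−0.09)·[0.4679·75.8210 + 0.5321·0.0000] = 32.4234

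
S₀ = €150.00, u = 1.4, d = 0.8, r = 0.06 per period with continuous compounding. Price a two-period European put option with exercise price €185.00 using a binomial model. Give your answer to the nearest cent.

€32.49

Risk-neutral probability p = (e^0.06 − 0.8)/(1.4 − 0.8) = 0.2618/0.6000 = 0.4364
Terminal stock prices: S_uu = 294, S_ud = 168, S_dd = 96
Terminal payoffs (K − S): max(-109, 0) = 0, max(17, 0) = 17, max(89, 0) = 89
Node u (S = 210): V_u = e^(−0.06)·[0.4364·0.0000 + 0.5636·17.0000] = 9.0233
Node d (S = 120): V_d = e^(−0.06)·[0.4364·17.0000 + 0.5636·89.0000] = 54.2264
Node 0 (S = 150): V_0 = e^(−0.06)·[0.4364·9.0233 + 0.5636·54.2264] = 32.4909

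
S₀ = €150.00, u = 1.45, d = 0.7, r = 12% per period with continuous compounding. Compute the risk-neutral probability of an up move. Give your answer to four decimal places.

Risk-neutral probability p = (e^0.12 − 0.7)/(1.45 − 0.7) = 0.4275/0.7500 = 0.5700

p = 0.5700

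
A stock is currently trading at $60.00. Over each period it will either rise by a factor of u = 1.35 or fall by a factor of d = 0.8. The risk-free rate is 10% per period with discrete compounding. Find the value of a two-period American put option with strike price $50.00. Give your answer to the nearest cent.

Risk-neutral probability p = (1 + 0.1 − 0.8)/(1.35 − 0.8) = 0.3000/0.5500 = 0.5455
Terminal stock prices: S_uu = 109.4, S_ud = 64.8, S_dd = 38.4
Terminal payoffs (K − S): max(-59.35, 0) = 0, max(-14.8, 0) = 0, max(11.6, 0) = 11.6
Node u (S = 81): continuation = 1/1.1·[0.5455·0.0000 + 0.4545·0.0000] = 0.0000; exercise value = 0.0000 ≤ continuation, so V_u = 0.0000
Node d (S = 48): continuation = 1/1.1·[0.5455·0.0000 + 0.4545·11.6000] = 4.7934; exercise value = 2.0000 ≤ continuation, so V_d = 4.7934
Node 0 (S = 60): continuation = 1/1.1·[0.5455·0.0000 + 0.4545·4.7934] = 1.9807; exercise value = 0.0000 ≤ continuation, so V_0 = 1.9807

$1.98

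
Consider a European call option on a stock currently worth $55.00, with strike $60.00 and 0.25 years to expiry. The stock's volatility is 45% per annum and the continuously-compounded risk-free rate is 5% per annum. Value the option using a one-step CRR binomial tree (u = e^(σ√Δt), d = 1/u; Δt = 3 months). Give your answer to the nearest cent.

$4.14

CRR parameters: u = e^(σ√Δt) = e^(0.45·√0.25) = 1.2523, d = 1/u = 0.7985
Per-period rate: rΔt = 0.05·0.25 = 0.0125, so R = e^0.0125 = 1.0126
Risk-neutral probability p = (e^0.0125 − 0.7985)/(1.2523 − 0.7985) = 0.2141/0.4538 = 0.4717
Terminal stock prices: S_u = 68.88, S_d = 43.92
Terminal payoffs (S − K): max(8.878, 0) = 8.878, max(-16.08, 0) = 0
Node 0 (S = 55): V_0 = e^(−0.0125)·[0.4717·8.8777 + 0.5283·0.0000] = 4.1356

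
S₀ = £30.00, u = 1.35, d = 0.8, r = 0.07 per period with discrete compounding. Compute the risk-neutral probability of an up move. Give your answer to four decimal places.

Risk-neutral probability p = (1 + 0.07 − 0.8)/(1.35 − 0.8) = 0.2700/0.5500 = 0.4909

p = 0.4909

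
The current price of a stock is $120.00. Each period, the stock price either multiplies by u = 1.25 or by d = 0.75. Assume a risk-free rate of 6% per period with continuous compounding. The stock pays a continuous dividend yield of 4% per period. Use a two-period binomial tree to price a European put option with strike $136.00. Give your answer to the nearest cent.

$23.19

Per-period risk-free factor R = e^0.06 = 1.0618; dividend-adjusted growth = e^(0.06−0.04) = 1.0202.
Risk-neutral probability p = (1.0202 − 0.75)/(1.25 − 0.75) = 0.2702/0.5000 = 0.5404
Terminal stock prices: S_uu = 187.5, S_ud = 112.5, S_dd = 67.5
Terminal payoffs (K − S): max(-51.5, 0) = 0, max(23.5, 0) = 23.5, max(68.5, 0) = 68.5
Node u (S = 150): V_u = e^(−0.06)·[0.5404·0.0000 + 0.4596·23.5000] = 10.1716
Node d (S = 90): V_d = e^(−0.06)·[0.5404·23.5000 + 0.4596·68.5000] = 41.6089
Node 0 (S = 120): V_0 = e^(−0.06)·[0.5404·10.1716 + 0.4596·41.6089] = 23.1863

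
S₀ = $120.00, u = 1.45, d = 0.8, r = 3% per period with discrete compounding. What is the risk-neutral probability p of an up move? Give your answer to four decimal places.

Risk-neutral probability p = (1 + 0.03 − 0.8)/(1.45 − 0.8) = 0.2300/0.6500 = 0.3538

p = 0.3538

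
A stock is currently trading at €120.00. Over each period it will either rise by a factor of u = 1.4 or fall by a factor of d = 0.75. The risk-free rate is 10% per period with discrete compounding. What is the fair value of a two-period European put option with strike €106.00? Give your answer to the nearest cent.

€6.78

Risk-neutral probability p = (1 + 0.1 − 0.75)/(1.4 − 0.75) = 0.3500/0.6500 = 0.5385
Terminal stock prices: S_uu = 235.2, S_ud = 126, S_dd = 67.5
Terminal payoffs (K − S): max(-129.2, 0) = 0, max(-20, 0) = 0, max(38.5, 0) = 38.5
Node u (S = 168): V_u = 1/1.1·[0.5385·0.0000 + 0.4615·0.0000] = 0.0000
Node d (S = 90): V_d = 1/1.1·[0.5385·0.0000 + 0.4615·38.5000] = 16.1538
Node 0 (S = 120): V_0 = 1/1.1·[0.5385·0.0000 + 0.4615·16.1538] = 6.7778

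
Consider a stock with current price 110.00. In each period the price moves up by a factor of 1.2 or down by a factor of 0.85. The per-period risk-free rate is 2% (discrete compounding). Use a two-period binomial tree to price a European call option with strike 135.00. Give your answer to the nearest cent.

Risk-neutral probability p = (1 + 0.02 − 0.85)/(1.2 − 0.85) = 0.1700/0.3500 = 0.4857
Terminal stock prices: S_uu = 158.4, S_ud = 112.2, S_dd = 79.47
Terminal payoffs (S − K): max(23.4, 0) = 23.4, max(-22.8, 0) = 0, max(-55.53, 0) = 0
Node u (S = 132): V_u = 1/1.02·[0.4857·23.4000 + 0.5143·0.0000] = 11.1429
Node d (S = 93.5): V_d = 1/1.02·[0.4857·0.0000 + 0.5143·0.0000] = 0.0000
Node 0 (S = 110): V_0 = 1/1.02·[0.4857·11.1429 + 0.5143·0.0000] = 5.3061

5.31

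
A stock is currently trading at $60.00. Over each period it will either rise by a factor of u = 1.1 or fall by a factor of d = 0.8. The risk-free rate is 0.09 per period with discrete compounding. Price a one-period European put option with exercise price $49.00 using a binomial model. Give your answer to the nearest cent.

Risk-neutral probability p = (1 + 0.09 − 0.8)/(1.1 − 0.8) = 0.2900/0.3000 = 0.9667
Terminal stock prices: S_u = 66, S_d = 48
Terminal payoffs (K − S): max(-17, 0) = 0, max(1, 0) = 1
Node 0 (S = 60): V_0 = 1/1.09·[0.9667·0.0000 + 0.0333·1.0000] = 0.0306

$0.03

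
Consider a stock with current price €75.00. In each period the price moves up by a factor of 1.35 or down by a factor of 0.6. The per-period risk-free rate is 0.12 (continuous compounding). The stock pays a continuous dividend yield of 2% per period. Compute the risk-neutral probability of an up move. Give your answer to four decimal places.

p = 0.6736

Per-period risk-free factor R = e^0.12 = 1.1275; dividend-adjusted growth = e^(0.12−0.02) = 1.1052.
Risk-neutral probability p = (1.1052 − 0.6)/(1.35 − 0.6) = 0.5052/0.7500 = 0.6736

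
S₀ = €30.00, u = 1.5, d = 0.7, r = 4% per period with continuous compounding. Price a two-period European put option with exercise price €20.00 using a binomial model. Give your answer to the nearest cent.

€1.61

Risk-neutral probability p = (e^0.04 − 0.7)/(1.5 − 0.7) = 0.3408/0.8000 = 0.4260
Terminal stock prices: S_uu = 67.5, S_ud = 31.5, S_dd = 14.7
Terminal payoffs (K − S): max(-47.5, 0) = 0, max(-11.5, 0) = 0, max(5.3, 0) = 5.3
Node u (S = 45): V_u = e^(−0.04)·[0.4260·0.0000 + 0.5740·0.0000] = 0.0000
Node d (S = 21): V_d = e^(−0.04)·[0.4260·0.0000 + 0.5740·5.3000] = 2.9228
Node 0 (S = 30): V_0 = e^(−0.04)·[0.4260·0.0000 + 0.5740·2.9228] = 1.6119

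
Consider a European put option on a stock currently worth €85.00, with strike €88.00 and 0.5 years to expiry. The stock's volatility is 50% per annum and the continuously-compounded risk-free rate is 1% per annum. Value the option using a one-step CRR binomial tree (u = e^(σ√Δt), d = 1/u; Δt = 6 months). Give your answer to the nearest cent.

CRR parameters: u = e^(σ√Δt) = e^(0.5·√0.5) = 1.4241, d = 1/u = 0.7022
Per-period rate: rΔt = 0.01·0.5 = 0.005, so R = e^0.005 = 1.0050
Risk-neutral probability p = (e^0.005 − 0.7022)/(1.4241 − 0.7022) = 0.3028/0.7219 = 0.4195
Terminal stock prices: S_u = 121.1, S_d = 59.69
Terminal payoffs (K − S): max(-33.05, 0) = 0, max(28.31, 0) = 28.31
Node 0 (S = 85): V_0 = e^(−0.005)·[0.4195·0.0000 + 0.5805·28.3140] = 16.3553

€16.36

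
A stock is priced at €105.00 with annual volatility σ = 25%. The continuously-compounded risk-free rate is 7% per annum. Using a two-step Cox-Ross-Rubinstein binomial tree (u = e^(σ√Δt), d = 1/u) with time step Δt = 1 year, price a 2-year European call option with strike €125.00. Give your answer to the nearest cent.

€14.14

CRR parameters: u = e^(σ√Δt) = e^(0.25·√1) = 1.2840, d = 1/u = 0.7788
Per-period rate: rΔt = 0.07·1 = 0.07, so R = e^0.07 = 1.0725
Risk-neutral probability p = (e^0.07 − 0.7788)/(1.2840 − 0.7788) = 0.2937/0.5052 = 0.5813
Terminal stock prices: S_uu = 173.1, S_ud = 105, S_dd = 63.69
Terminal payoffs (S − K): max(48.12, 0) = 48.12, max(-20, 0) = 0, max(-61.31, 0) = 0
Node u (S = 134.8): V_u = e^(−0.07)·[0.5813·48.1157 + 0.4187·0.0000] = 26.0806
Node d (S = 81.77): V_d = e^(−0.07)·[0.5813·0.0000 + 0.4187·0.0000] = 0.0000
Node 0 (S = 105): V_0 = e^(−0.07)·[0.5813·26.0806 + 0.4187·0.0000] = 14.1367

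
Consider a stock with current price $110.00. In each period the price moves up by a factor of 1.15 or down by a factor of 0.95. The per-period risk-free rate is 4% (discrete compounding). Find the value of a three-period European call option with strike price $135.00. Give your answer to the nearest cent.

Risk-neutral probability p = (1 + 0.04 − 0.95)/(1.15 − 0.95) = 0.0900/0.2000 = 0.4500
Terminal stock prices: S_uuu = 167.3, S_uud = 138.2, S_udd = 114.2, S_ddd = 94.31
Terminal payoffs (S − K): max(32.3, 0) = 32.3, max(3.201, 0) = 3.201, max(-20.83, 0) = 0, max(-40.69, 0) = 0
Node uu (S = 145.5): V_uu = 1/1.04·[0.4500·32.2962 + 0.5500·3.2012] = 15.6673
Node ud (S = 120.2): V_ud = 1/1.04·[0.4500·3.2012 + 0.5500·0.0000] = 1.3852
Node dd (S = 99.27): V_dd = 1/1.04·[0.4500·0.0000 + 0.5500·0.0000] = 0.0000
Node u (S = 126.5): V_u = 1/1.04·[0.4500·15.6673 + 0.5500·1.3852] = 7.5117
Node d (S = 104.5): V_d = 1/1.04·[0.4500·1.3852 + 0.5500·0.0000] = 0.5993
Node 0 (S = 110): V_0 = 1/1.04·[0.4500·7.5117 + 0.5500·0.5993] = 3.5672

$3.57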